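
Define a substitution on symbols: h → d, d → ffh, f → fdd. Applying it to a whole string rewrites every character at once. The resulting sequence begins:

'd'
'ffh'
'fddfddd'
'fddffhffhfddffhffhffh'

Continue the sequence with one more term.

Replace each of the 21 characters of fddffhffhfddffhffhffh in place — fdd ffh ffh fdd fdd d fdd fdd d fdd ffh ffh fdd fdd d fdd fdd d fdd fdd d — and concatenate.

fddffhffhfddfdddfddfdddfddffhffhfddfdddfddfdddfddfddd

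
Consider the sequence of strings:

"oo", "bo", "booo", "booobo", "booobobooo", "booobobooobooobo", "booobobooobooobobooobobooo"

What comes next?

Each term (from the third on) is the previous term followed by the one before it: term 3 = bo·oo = booo.
So term 8 is booobobooobooobobooobobooo·booobobooobooobo.

booobobooobooobobooobobooobooobobooobooobo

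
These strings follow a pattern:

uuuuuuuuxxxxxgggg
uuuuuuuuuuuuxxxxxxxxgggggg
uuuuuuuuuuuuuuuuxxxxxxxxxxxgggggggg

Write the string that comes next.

Reading off run lengths: u runs 8, 12, 16; x runs 5, 8, 11; g runs 4, 6, 8 — each is linear in n, where the shown terms are n = 2, 3, 4.
At n = 5 the blocks have lengths 20, 14, 10.

uuuuuuuuuuuuuuuuuuuuxxxxxxxxxxxxxxgggggggggg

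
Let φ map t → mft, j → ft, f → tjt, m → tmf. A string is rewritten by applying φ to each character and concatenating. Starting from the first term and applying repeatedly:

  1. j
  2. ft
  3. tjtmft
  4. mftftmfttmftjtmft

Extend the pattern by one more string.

Rewriting the 17 symbols of mftftmfttmftjtmft one by one yields tmf tjt mft tjt mft tmf tjt mft mft tmf tjt mft ft mft tmf tjt mft; concatenated:

tmftjtmfttjtmfttmftjtmftmfttmftjtmftftmfttmftjtmft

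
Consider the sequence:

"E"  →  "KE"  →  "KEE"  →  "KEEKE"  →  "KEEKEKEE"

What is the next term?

KEEKEKEEKEEKE

This is a Fibonacci-style word recurrence s(k) = s(k−1)·s(k−2): e.g. KE·E = KEE.
So term 6 is KEEKEKEE·KEEKE.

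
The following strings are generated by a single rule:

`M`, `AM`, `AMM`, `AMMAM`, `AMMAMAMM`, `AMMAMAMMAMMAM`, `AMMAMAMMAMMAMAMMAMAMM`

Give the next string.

Each term (from the third on) is the previous term followed by the one before it: term 3 = AM·M = AMM.
The next term joins AMMAMAMMAMMAMAMMAMAMM and AMMAMAMMAMMAM.

AMMAMAMMAMMAMAMMAMAMMAMMAMAMMAMMAM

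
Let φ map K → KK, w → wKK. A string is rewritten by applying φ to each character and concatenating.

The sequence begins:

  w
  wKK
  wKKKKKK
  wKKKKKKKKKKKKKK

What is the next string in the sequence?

φ(wKKKKKKKKKKKKKK) expands symbol-by-symbol to wKK KK KK KK KK KK KK KK KK KK KK KK KK KK KK; joining the 15 pieces gives the next term.

wKKKKKKKKKKKKKKKKKKKKKKKKKKKKKK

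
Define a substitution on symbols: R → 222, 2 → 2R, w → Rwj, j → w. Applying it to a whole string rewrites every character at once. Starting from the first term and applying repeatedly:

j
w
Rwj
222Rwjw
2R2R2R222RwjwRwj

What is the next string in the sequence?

2R2222R2222R2222R2R2R222RwjwRwj222Rwjw

Applying the rule to each of the 16 symbols of 2R2R2R222RwjwRwj gives the pieces 2R 222 2R 222 2R 222 2R 2R 2R 222 Rwj w Rwj 222 Rwj w, which concatenate to the answer.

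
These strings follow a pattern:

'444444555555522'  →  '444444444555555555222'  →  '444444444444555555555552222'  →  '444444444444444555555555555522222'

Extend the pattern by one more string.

444444444444444444555555555555555222222

The n-th term is 3n 4's then 2n+3 5's then n 2's, where the shown terms are n = 2, 3, 4, 5.
Setting n = 6 gives 18, 15, 6 characters in each block.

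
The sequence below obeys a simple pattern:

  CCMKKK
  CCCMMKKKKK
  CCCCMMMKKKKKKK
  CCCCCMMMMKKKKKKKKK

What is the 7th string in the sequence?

Each string has the form C^{n+1} M^{n} K^{2n+1} (n = 1, 2, …).
Setting n = 7 gives 8, 7, 15 characters in each block.

CCCCCCCCMMMMMMMKKKKKKKKKKKKKKK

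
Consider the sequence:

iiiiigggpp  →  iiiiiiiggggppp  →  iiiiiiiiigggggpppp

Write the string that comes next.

Each string has the form i^{2n+1} g^{n+1} p^{n}, where the shown terms are n = 2, 3, 4.
Setting n = 5 gives 11, 6, 5 characters in each block.

iiiiiiiiiiiggggggppppp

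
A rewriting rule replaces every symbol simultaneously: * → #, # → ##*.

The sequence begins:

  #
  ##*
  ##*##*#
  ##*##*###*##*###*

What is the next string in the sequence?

Applying the rule to each of the 17 symbols of ##*##*###*##*###* gives the pieces ##* ##* # ##* ##* # ##* ##* ##* # ##* ##* # ##* ##* ##* #, which concatenate to the answer.

##*##*###*##*###*##*##*###*##*###*##*##*#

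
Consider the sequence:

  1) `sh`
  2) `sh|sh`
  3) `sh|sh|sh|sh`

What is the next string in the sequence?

sh|sh|sh|sh|sh|sh|sh|sh

s(k+1) = s(k)·|·s(k) — each term doubles the last with '|' between the halves.
One more doubling of sh|sh|sh|sh gives the answer.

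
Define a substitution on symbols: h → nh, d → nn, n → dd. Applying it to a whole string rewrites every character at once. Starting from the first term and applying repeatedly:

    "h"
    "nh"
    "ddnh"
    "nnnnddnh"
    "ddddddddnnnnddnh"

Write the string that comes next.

φ(ddddddddnnnnddnh) expands symbol-by-symbol to nn nn nn nn nn nn nn nn dd dd dd dd nn nn dd nh; joining the 16 pieces gives the next term.

nnnnnnnnnnnnnnnnddddddddnnnnddnh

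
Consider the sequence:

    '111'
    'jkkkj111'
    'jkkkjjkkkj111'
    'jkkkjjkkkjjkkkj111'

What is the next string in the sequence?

Every step adds jkkkj at the front: s(k+1) = jkkkj·s(k).
Applying this once more to jkkkjjkkkjjkkkj111:

jkkkjjkkkjjkkkjjkkkj111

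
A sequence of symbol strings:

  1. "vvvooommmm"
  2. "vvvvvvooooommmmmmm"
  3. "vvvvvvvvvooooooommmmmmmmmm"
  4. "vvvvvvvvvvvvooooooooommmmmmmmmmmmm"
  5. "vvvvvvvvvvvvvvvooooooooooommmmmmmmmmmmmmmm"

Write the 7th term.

vvvvvvvvvvvvvvvvvvvvvooooooooooooooommmmmmmmmmmmmmmmmmmmmm

Each string has the form v^{3n} o^{2n+1} m^{3n+1} (n = 1, 2, …).
Setting n = 7 gives 21, 15, 22 characters in each block.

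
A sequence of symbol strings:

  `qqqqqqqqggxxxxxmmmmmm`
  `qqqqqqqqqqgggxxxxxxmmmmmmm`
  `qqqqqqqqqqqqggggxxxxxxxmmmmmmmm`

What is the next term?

Each string has the form q^{2n+2} g^{n-1} x^{n+2} m^{n+3}, where the shown terms are n = 3, 4, 5.
Setting n = 6 gives 14, 5, 8, 9 characters in each block.

qqqqqqqqqqqqqqgggggxxxxxxxxmmmmmmmmm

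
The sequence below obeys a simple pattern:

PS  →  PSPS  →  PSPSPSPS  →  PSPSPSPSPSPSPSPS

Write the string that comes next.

Every step duplicates the string.
Doubling PSPSPSPSPSPSPSPS:

PSPSPSPSPSPSPSPSPSPSPSPSPSPSPSPS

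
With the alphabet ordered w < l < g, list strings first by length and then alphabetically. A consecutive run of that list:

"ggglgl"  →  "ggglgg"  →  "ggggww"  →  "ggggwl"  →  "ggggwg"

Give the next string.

Treat ggggwg as a base-3 numeral over the given alphabet and add one, carrying through any trailing g's.

gggglw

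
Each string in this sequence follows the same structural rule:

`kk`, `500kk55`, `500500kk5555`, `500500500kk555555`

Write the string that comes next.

Each term wraps the previous one in 500 on the left and 55 on the right.
Applying this once more to 500500500kk555555:

500500500500kk55555555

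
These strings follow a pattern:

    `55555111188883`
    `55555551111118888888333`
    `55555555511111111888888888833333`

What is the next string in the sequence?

The n-th term is 2n+3 5's then 2n+2 1's then 3n+1 8's then 2n-1 3's (n = 1, 2, …).
Setting n = 4 gives 11, 10, 13, 7 characters in each block.

55555555555111111111188888888888883333333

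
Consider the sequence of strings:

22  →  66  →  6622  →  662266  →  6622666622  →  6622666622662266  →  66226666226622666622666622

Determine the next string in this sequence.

This is a Fibonacci-style word recurrence s(k) = s(k−1)·s(k−2): e.g. 66·22 = 6622.
Continuing: 66226666226622666622666622 · 6622666622662266 gives term 8.

662266662266226666226666226622666622662266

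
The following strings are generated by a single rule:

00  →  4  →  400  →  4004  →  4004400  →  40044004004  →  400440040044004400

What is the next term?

40044004004400440040044004004

This is a Fibonacci-style word recurrence s(k) = s(k−1)·s(k−2): e.g. 4·00 = 400.
The next term joins 400440040044004400 and 40044004004.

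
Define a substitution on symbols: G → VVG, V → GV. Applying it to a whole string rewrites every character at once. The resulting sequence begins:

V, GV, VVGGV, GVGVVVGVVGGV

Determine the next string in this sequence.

VVGGVVVGGVGVGVVVGGVGVVVGVVGGV

Apply φ to GVGVVVGVVGGV symbol by symbol: G→VVG, V→GV, G→VVG, V→GV, V→GV, V→GV, G→VVG, V→GV, V→GV, G→VVG, G→VVG, V→GV; joined: VVG GV VVG GV GV GV VVG GV GV VVG VVG GV.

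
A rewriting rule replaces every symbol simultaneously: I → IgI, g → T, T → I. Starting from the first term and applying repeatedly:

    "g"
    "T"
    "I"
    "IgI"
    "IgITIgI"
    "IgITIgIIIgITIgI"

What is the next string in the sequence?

φ(IgITIgIIIgITIgI) expands symbol-by-symbol to IgI T IgI I IgI T IgI IgI IgI T IgI I IgI T IgI; joining the 15 pieces gives the next term.

IgITIgIIIgITIgIIgIIgITIgIIIgITIgI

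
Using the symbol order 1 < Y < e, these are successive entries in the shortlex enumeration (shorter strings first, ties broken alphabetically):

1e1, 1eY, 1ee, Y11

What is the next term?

Y1Y

Find the rightmost character of Y11 below e, bump it to the next letter, and reset everything to its right to 1.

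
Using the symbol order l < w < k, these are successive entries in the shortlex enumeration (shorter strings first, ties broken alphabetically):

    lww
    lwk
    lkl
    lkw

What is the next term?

lkk

Treat lkw as a base-3 numeral over the given alphabet and add one, carrying through any trailing k's.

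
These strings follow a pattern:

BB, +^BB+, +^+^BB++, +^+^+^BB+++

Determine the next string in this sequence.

+^+^+^+^BB++++

s(k+1) = +^·s(k)·+, so each term gains +^ as a prefix and + as a suffix.
One more step from +^+^+^BB+++ gives the answer.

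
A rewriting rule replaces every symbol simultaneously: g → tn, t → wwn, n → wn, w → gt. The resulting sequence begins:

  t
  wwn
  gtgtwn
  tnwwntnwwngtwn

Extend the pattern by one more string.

Replace each of the 14 characters of tnwwntnwwngtwn in place — wwn wn gt gt wn wwn wn gt gt wn tn wwn gt wn — and concatenate.

wwnwngtgtwnwwnwngtgtwntnwwngtwn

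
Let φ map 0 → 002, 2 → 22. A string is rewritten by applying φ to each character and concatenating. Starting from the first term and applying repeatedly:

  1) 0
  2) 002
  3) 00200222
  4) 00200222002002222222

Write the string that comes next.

Rewriting the 20 symbols of 00200222002002222222 one by one yields 002 002 22 002 002 22 22 22 002 002 22 002 002 22 22 22 22 22 22 22; concatenated:

002002220020022222220020022200200222222222222222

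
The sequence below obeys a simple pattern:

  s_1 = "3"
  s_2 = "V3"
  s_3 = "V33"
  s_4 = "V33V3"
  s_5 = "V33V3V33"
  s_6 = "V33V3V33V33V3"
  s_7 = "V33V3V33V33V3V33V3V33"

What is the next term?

From term 3 onward, concatenate the last term with the second-to-last: V3·3 = V33, V33·V3 = V33V3, …
So term 8 is V33V3V33V33V3V33V3V33·V33V3V33V33V3.

V33V3V33V33V3V33V3V33V33V3V33V33V3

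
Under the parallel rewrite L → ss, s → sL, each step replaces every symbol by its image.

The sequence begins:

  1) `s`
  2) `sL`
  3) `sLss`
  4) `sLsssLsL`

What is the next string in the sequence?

Apply φ to sLsssLsL symbol by symbol: s→sL, L→ss, s→sL, s→sL, s→sL, L→ss, s→sL, L→ss; joined: sL ss sL sL sL ss sL ss.

sLsssLsLsLsssLss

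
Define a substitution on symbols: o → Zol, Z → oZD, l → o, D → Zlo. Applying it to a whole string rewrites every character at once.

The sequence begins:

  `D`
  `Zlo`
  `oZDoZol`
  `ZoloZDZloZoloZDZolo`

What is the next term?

Rewriting the 19 symbols of ZoloZDZloZoloZDZolo one by one yields oZD Zol o Zol oZD Zlo oZD o Zol oZD Zol o Zol oZD Zlo oZD Zol o Zol; concatenated:

oZDZoloZoloZDZlooZDoZoloZDZoloZoloZDZlooZDZoloZol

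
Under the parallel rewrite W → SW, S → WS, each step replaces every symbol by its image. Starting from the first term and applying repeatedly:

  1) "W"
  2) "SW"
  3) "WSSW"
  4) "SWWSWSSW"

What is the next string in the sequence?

Apply φ to SWWSWSSW symbol by symbol: S→WS, W→SW, W→SW, S→WS, W→SW, S→WS, S→WS, W→SW; joined: WS SW SW WS SW WS WS SW.

WSSWSWWSSWWSWSSW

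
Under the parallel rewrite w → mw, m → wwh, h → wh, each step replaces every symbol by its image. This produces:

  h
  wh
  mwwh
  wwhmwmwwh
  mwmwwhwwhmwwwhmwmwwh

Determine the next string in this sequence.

φ(mwmwwhwwhmwwwhmwmwwh) expands symbol-by-symbol to wwh mw wwh mw mw wh mw mw wh wwh mw mw mw wh wwh mw wwh mw mw wh; joining the 20 pieces gives the next term.

wwhmwwwhmwmwwhmwmwwhwwhmwmwmwwhwwhmwwwhmwmwwh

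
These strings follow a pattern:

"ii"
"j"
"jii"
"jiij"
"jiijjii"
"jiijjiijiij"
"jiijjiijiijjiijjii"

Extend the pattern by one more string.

Each term (from the third on) is the previous term followed by the one before it: term 3 = j·ii = jii.
The next term joins jiijjiijiijjiijjii and jiijjiijiij.

jiijjiijiijjiijjiijiijjiijiij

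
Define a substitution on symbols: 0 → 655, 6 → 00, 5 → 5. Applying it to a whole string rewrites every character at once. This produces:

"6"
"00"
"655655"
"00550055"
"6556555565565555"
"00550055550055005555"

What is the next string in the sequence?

655655556556555555655655556556555555

Replace each of the 20 characters of 00550055550055005555 in place — 655 655 5 5 655 655 5 5 5 5 655 655 5 5 655 655 5 5 5 5 — and concatenate.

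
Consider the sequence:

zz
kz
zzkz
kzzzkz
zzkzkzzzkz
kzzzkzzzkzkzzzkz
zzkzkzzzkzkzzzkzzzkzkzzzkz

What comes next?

kzzzkzzzkzkzzzkzzzkzkzzzkzkzzzkzzzkzkzzzkz

From term 3 onward, concatenate the second-to-last term with the last: zz·kz = zzkz, kz·zzkz = kzzzkz, …
Continuing: kzzzkzzzkzkzzzkz · zzkzkzzzkzkzzzkzzzkzkzzzkz gives term 8.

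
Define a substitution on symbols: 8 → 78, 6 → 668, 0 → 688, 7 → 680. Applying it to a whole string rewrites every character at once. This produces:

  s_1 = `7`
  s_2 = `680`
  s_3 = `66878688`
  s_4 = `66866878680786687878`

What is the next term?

Replace each of the 20 characters of 66866878680786687878 in place — 668 668 78 668 668 78 680 78 668 78 688 680 78 668 668 78 680 78 680 78 — and concatenate.

6686687866866878680786687868868078668668786807868078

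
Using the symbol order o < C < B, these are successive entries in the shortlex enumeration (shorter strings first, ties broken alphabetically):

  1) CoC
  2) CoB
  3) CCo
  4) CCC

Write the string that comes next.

CCB

The successor of CCC increments the rightmost position that isn't already B and resets every position after it to o.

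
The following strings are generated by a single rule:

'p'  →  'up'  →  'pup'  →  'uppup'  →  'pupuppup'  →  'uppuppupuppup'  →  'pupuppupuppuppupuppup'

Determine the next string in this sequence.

Each term (from the third on) is the two preceding terms concatenated in order: term 3 = p·up = pup.
So term 8 is uppuppupuppup·pupuppupuppuppupuppup.

uppuppupuppuppupuppupuppuppupuppup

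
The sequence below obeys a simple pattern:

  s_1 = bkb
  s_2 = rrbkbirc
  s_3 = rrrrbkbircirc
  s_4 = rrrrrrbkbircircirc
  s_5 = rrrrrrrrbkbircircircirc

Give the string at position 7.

Every step adds rr to the front and irc to the end of the previous string.
From rrrrrrrrbkbircircircirc, 2 further steps: rrrrrrrrbkbircircircirc → rrrrrrrrrrbkbircircircircirc → (answer).

rrrrrrrrrrrrbkbircircircircircirc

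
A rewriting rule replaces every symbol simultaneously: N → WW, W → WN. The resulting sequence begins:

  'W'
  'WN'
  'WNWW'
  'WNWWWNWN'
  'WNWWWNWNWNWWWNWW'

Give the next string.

Rewriting the 16 symbols of WNWWWNWNWNWWWNWW one by one yields WN WW WN WN WN WW WN WW WN WW WN WN WN WW WN WN; concatenated:

WNWWWNWNWNWWWNWWWNWWWNWNWNWWWNWN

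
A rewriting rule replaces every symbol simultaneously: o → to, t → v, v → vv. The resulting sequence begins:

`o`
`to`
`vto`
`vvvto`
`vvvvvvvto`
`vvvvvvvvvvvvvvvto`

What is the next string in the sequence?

vvvvvvvvvvvvvvvvvvvvvvvvvvvvvvvto

Applying the rule to each of the 17 symbols of vvvvvvvvvvvvvvvto gives the pieces vv vv vv vv vv vv vv vv vv vv vv vv vv vv vv v to, which concatenate to the answer.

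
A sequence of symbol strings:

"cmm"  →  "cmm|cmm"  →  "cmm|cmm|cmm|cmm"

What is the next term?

Each string is two copies of the previous one joined by '|'.
One more doubling of cmm|cmm|cmm|cmm gives the answer.

cmm|cmm|cmm|cmm|cmm|cmm|cmm|cmm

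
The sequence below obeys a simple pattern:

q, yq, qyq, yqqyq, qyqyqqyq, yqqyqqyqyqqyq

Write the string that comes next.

From term 3 onward, concatenate the second-to-last term with the last: q·yq = qyq, yq·qyq = yqqyq, …
So term 7 is qyqyqqyq·yqqyqqyqyqqyq.

qyqyqqyqyqqyqqyqyqqyq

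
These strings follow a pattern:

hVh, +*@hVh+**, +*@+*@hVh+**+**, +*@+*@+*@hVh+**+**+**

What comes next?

Each term wraps the previous one in +*@ on the left and +** on the right.
So the next term is +*@·+*@+*@+*@hVh+**+**+**·+**.

+*@+*@+*@+*@hVh+**+**+**+**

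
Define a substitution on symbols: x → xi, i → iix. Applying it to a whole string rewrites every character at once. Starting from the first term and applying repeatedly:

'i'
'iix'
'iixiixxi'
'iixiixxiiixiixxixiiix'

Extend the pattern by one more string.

φ(iixiixxiiixiixxixiiix) expands symbol-by-symbol to iix iix xi iix iix xi xi iix iix iix xi iix iix xi xi iix xi iix iix iix xi; joining the 21 pieces gives the next term.

iixiixxiiixiixxixiiixiixiixxiiixiixxixiiixxiiixiixiixxi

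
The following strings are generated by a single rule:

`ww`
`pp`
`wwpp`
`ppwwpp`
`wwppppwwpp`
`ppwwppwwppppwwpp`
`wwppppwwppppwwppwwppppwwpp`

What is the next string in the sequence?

ppwwppwwppppwwppwwppppwwppppwwppwwppppwwpp

Each term (from the third on) is the two preceding terms concatenated in order: term 3 = ww·pp = wwpp.
The next term joins ppwwppwwppppwwpp and wwppppwwppppwwppwwppppwwpp.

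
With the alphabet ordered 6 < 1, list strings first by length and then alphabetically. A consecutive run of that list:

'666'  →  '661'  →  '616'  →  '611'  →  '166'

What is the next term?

161

The successor of 166 increments the rightmost position that isn't already 1 and resets every position after it to 6.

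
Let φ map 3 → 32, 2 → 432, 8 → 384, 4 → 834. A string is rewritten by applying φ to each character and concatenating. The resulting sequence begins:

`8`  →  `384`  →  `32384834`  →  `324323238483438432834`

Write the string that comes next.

Rewriting the 21 symbols of 324323238483438432834 one by one yields 32 432 834 32 432 32 432 32 384 834 384 32 834 32 384 834 32 432 384 32 834; concatenated:

3243283432432324323238483438432834323848343243238432834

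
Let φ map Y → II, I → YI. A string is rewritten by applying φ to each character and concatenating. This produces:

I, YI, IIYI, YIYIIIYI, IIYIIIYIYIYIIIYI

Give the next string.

Rewriting the 16 symbols of IIYIIIYIYIYIIIYI one by one yields YI YI II YI YI YI II YI II YI II YI YI YI II YI; concatenated:

YIYIIIYIYIYIIIYIIIYIIIYIYIYIIIYI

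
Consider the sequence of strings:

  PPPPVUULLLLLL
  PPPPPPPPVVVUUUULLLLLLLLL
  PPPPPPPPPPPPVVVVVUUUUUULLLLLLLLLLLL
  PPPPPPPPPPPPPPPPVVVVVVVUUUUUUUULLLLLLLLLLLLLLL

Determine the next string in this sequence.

PPPPPPPPPPPPPPPPPPPPVVVVVVVVVUUUUUUUUUULLLLLLLLLLLLLLLLLL

The n-th term is 4n P's then 2n-1 V's then 2n U's then 3n+3 L's (n = 1, 2, …).
Setting n = 5 gives 20, 9, 10, 18 characters in each block.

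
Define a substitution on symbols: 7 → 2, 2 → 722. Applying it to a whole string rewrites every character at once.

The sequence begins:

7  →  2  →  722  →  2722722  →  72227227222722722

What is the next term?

27227227222722722272272272227227222722722

Applying the rule to each of the 17 symbols of 72227227222722722 gives the pieces 2 722 722 722 2 722 722 2 722 722 722 2 722 722 2 722 722, which concatenate to the answer.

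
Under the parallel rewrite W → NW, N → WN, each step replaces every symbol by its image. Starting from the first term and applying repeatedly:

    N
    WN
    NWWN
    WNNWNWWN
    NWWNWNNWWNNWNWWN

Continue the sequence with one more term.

Applying the rule to each of the 16 symbols of NWWNWNNWWNNWNWWN gives the pieces WN NW NW WN NW WN WN NW NW WN WN NW WN NW NW WN, which concatenate to the answer.

WNNWNWWNNWWNWNNWNWWNWNNWWNNWNWWN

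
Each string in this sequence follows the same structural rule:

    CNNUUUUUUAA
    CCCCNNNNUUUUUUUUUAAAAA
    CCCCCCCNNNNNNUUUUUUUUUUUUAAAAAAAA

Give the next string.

CCCCCCCCCCNNNNNNNNUUUUUUUUUUUUUUUAAAAAAAAAAA

Term n consists of 3n-2 C's, followed by 2n N's, followed by 3n+3 U's, followed by 3n-1 A's (n = 1, 2, …).
At n = 4 the blocks have lengths 10, 8, 15, 11.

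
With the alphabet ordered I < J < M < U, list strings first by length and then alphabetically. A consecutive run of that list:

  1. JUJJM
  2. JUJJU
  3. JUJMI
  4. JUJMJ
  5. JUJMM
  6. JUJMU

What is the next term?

The successor of JUJMU increments the rightmost position that isn't already U and resets every position after it to I.

JUJUI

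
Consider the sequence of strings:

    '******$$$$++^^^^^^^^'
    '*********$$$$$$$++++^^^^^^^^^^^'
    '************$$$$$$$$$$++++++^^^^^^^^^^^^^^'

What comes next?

Reading off run lengths: * runs 6, 9, 12; $ runs 4, 7, 10; + runs 2, 4, 6; ^ runs 8, 11, 14 — each is linear in n, where the shown terms are n = 2, 3, 4.
At n = 5 the blocks have lengths 15, 13, 8, 17.

***************$$$$$$$$$$$$$++++++++^^^^^^^^^^^^^^^^^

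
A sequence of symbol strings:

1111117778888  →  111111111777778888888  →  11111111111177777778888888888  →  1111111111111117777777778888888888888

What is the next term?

111111111111111111777777777778888888888888888

Each string has the form 1^{3n+3} 7^{2n+1} 8^{3n+1} (n = 1, 2, …).
For the next term, n = 5, so the run lengths are 18, 11, 16.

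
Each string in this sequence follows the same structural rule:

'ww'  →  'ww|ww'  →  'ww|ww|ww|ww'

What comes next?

ww|ww|ww|ww|ww|ww|ww|ww

s(k+1) = s(k)·|·s(k) — each term doubles the last with '|' between the halves.
One more doubling of ww|ww|ww|ww gives the answer.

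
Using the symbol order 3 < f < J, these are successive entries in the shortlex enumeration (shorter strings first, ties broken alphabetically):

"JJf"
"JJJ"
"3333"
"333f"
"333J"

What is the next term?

The successor of 333J increments the rightmost position that isn't already J and resets every position after it to 3.

33f3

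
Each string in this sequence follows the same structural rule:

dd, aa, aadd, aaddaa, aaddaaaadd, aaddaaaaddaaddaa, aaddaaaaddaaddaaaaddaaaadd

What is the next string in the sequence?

From term 3 onward, concatenate the last term with the second-to-last: aa·dd = aadd, aadd·aa = aaddaa, …
The next term joins aaddaaaaddaaddaaaaddaaaadd and aaddaaaaddaaddaa.

aaddaaaaddaaddaaaaddaaaaddaaddaaaaddaaddaa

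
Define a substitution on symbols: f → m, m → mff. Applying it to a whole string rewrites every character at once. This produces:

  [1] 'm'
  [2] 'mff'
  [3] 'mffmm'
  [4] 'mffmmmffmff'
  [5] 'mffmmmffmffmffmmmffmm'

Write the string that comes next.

mffmmmffmffmffmmmffmmmffmmmffmffmffmmmffmff

Replace each of the 21 characters of mffmmmffmffmffmmmffmm in place — mff m m mff mff mff m m mff m m mff m m mff mff mff m m mff mff — and concatenate.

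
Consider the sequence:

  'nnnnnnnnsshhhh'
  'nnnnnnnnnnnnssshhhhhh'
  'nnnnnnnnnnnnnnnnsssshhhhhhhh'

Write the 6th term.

nnnnnnnnnnnnnnnnnnnnnnnnnnnnssssssshhhhhhhhhhhhhh

Reading off run lengths: n runs 8, 12, 16; s runs 2, 3, 4; h runs 4, 6, 8 — each is linear in n, where the shown terms are n = 2, 3, 4.
For term 6, n = 7, so the run lengths are 28, 7, 14.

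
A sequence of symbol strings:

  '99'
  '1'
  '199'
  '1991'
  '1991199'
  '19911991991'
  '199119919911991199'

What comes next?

From term 3 onward, concatenate the last term with the second-to-last: 1·99 = 199, 199·1 = 1991, …
So term 8 is 199119919911991199·19911991991.

19911991991199119919911991991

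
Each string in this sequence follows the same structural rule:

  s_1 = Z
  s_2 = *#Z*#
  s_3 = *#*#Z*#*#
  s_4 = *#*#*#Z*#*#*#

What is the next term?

Each term wraps the previous one in *# on the left and *# on the right.
Applying this once more to *#*#*#Z*#*#*#:

*#*#*#*#Z*#*#*#*#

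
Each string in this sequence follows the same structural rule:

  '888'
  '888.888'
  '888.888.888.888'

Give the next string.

Each string is two copies of the previous one joined by '.'.
So the next term is two copies of 888.888.888.888 with '.' between the halves.

888.888.888.888.888.888.888.888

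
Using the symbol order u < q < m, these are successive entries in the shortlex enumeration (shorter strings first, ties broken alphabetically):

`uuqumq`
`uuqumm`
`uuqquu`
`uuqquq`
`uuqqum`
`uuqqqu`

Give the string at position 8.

Advancing 2 positions from uuqqqu through uuqqqu → uuqqqq reaches term 8.

uuqqqm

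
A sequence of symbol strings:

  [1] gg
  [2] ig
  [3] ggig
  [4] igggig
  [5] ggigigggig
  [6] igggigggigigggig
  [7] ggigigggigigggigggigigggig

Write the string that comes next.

This is a Fibonacci-style word recurrence s(k) = s(k−2)·s(k−1): e.g. gg·ig = ggig.
The next term joins igggigggigigggig and ggigigggigigggigggigigggig.

igggigggigigggigggigigggigigggigggigigggig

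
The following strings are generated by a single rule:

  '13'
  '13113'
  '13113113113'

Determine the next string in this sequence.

13113113113113113113113

Every step duplicates the string with '1' between the halves.
So the next term is two copies of 13113113113 with '1' between the halves.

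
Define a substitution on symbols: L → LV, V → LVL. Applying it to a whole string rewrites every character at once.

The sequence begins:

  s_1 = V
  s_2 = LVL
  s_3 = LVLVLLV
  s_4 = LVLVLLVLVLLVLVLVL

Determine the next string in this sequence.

Applying the rule to each of the 17 symbols of LVLVLLVLVLLVLVLVL gives the pieces LV LVL LV LVL LV LV LVL LV LVL LV LV LVL LV LVL LV LVL LV, which concatenate to the answer.

LVLVLLVLVLLVLVLVLLVLVLLVLVLVLLVLVLLVLVLLV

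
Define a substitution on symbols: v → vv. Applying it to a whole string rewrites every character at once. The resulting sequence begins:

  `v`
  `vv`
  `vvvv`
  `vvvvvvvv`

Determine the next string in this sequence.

Apply φ to vvvvvvvv symbol by symbol: v→vv, v→vv, v→vv, v→vv, v→vv, v→vv, v→vv, v→vv; joined: vv vv vv vv vv vv vv vv.

vvvvvvvvvvvvvvvv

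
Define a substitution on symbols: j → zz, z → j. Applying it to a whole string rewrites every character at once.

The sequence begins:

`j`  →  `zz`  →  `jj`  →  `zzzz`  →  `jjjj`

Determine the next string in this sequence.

Apply φ to jjjj symbol by symbol: j→zz, j→zz, j→zz, j→zz; joined: zz zz zz zz.

zzzzzzzz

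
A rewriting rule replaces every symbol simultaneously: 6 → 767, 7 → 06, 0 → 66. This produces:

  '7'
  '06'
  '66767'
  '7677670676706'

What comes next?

Applying the rule to each of the 13 symbols of 7677670676706 gives the pieces 06 767 06 06 767 06 66 767 06 767 06 66 767, which concatenate to the answer.

0676706067670666767067670666767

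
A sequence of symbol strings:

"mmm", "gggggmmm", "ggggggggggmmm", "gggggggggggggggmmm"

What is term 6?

gggggggggggggggggggggggggmmm

Each term is the previous one with ggggg prepended.
From gggggggggggggggmmm, 2 further steps: gggggggggggggggmmm → ggggggggggggggggggggmmm → (answer).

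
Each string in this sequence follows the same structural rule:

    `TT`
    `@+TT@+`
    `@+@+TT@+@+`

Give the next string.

s(k+1) = @+·s(k)·@+, so each term gains @+ as a prefix and @+ as a suffix.
So the next term is @+·@+@+TT@+@+·@+.

@+@+@+TT@+@+@+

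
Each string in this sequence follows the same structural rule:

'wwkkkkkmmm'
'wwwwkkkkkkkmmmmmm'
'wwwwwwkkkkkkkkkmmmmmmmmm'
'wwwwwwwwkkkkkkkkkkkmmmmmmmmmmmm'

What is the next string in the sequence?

wwwwwwwwwwkkkkkkkkkkkkkmmmmmmmmmmmmmmm

Term n consists of 2n w's, followed by 2n+3 k's, followed by 3n m's (n = 1, 2, …).
For the next term, n = 5, so the run lengths are 10, 13, 15.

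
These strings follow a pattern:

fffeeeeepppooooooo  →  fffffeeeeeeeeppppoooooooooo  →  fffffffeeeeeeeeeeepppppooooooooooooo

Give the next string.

Reading off run lengths: f runs 3, 5, 7; e runs 5, 8, 11; p runs 3, 4, 5; o runs 7, 10, 13 — each is linear in n, where the shown terms are n = 2, 3, 4.
For the next term, n = 5, so the run lengths are 9, 14, 6, 16.

fffffffffeeeeeeeeeeeeeeppppppoooooooooooooooo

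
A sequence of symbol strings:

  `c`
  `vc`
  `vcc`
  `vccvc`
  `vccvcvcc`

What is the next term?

vccvcvccvccvc

Each term (from the third on) is the previous term followed by the one before it: term 3 = vc·c = vcc.
The next term joins vccvcvcc and vccvc.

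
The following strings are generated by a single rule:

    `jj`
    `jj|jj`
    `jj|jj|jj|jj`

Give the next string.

s(k+1) = s(k)·|·s(k) — each term doubles the last with '|' between the halves.
Doubling jj|jj|jj|jj with '|' between the halves:

jj|jj|jj|jj|jj|jj|jj|jj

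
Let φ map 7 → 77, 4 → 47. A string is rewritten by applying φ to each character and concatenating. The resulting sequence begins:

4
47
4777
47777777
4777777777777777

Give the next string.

φ(4777777777777777) expands symbol-by-symbol to 47 77 77 77 77 77 77 77 77 77 77 77 77 77 77 77; joining the 16 pieces gives the next term.

47777777777777777777777777777777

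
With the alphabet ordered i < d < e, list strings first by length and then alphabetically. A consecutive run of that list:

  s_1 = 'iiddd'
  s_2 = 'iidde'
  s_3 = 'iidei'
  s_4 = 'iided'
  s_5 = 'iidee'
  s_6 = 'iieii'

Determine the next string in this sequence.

iieid

Treat iieii as a base-3 numeral over the given alphabet and add one, carrying through any trailing e's.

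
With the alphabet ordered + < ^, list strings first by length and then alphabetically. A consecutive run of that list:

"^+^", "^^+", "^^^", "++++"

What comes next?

+++^

The successor of ++++ increments the rightmost position that isn't already ^ and resets every position after it to +.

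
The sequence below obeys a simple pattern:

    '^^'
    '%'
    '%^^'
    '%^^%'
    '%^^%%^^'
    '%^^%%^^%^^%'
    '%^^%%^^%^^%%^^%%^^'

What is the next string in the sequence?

This is a Fibonacci-style word recurrence s(k) = s(k−1)·s(k−2): e.g. %·^^ = %^^.
The next term joins %^^%%^^%^^%%^^%%^^ and %^^%%^^%^^%.

%^^%%^^%^^%%^^%%^^%^^%%^^%^^%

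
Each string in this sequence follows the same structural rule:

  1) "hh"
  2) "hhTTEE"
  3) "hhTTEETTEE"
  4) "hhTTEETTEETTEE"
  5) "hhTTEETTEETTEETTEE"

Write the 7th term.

hhTTEETTEETTEETTEETTEETTEE

Each term is the previous one with TTEE appended.
From hhTTEETTEETTEETTEE, 2 further steps: hhTTEETTEETTEETTEE → hhTTEETTEETTEETTEETTEE → (answer).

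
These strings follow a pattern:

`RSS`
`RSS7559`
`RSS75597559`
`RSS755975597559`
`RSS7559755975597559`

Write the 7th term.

RSS755975597559755975597559

Every step adds 7559 to the end: s(k+1) = s(k)·7559.
From RSS7559755975597559, 2 further steps: RSS7559755975597559 → RSS75597559755975597559 → (answer).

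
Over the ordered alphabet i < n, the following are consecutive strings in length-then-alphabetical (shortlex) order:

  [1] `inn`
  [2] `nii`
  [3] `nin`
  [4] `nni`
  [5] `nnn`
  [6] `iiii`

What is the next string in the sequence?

The successor of iiii increments the rightmost position that isn't already n and resets every position after it to i.

iiin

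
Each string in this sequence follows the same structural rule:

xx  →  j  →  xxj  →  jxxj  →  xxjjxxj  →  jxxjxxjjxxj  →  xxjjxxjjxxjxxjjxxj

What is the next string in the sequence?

Each term (from the third on) is the two preceding terms concatenated in order: term 3 = xx·j = xxj.
The next term joins jxxjxxjjxxj and xxjjxxjjxxjxxjjxxj.

jxxjxxjjxxjxxjjxxjjxxjxxjjxxj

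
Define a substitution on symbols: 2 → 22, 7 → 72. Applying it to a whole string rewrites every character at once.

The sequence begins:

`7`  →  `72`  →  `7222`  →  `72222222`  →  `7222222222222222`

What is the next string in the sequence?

Rewriting the 16 symbols of 7222222222222222 one by one yields 72 22 22 22 22 22 22 22 22 22 22 22 22 22 22 22; concatenated:

72222222222222222222222222222222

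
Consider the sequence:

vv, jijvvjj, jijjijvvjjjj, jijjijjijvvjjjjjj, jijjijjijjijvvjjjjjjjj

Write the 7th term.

Each term wraps the previous one in jij on the left and jj on the right.
From jijjijjijjijvvjjjjjjjj, 2 further steps: jijjijjijjijvvjjjjjjjj → jijjijjijjijjijvvjjjjjjjjjj → (answer).

jijjijjijjijjijjijvvjjjjjjjjjjjj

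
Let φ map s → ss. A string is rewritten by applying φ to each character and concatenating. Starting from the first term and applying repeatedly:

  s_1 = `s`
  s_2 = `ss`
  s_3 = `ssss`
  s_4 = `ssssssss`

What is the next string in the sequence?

Rewriting each symbol of ssssssss: s→ss, s→ss, s→ss, s→ss, s→ss, s→ss, s→ss, s→ss, which concatenates to ss ss ss ss ss ss ss ss.

ssssssssssssssss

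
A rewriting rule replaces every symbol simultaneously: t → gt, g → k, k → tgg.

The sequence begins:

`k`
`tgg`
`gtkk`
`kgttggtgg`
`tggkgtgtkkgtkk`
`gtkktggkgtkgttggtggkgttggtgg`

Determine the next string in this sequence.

Applying the rule to each of the 28 symbols of gtkktggkgtkgttggtggkgttggtgg gives the pieces k gt tgg tgg gt k k tgg k gt tgg k gt gt k k gt k k tgg k gt gt k k gt k k, which concatenate to the answer.

kgttggtgggtkktggkgttggkgtgtkkgtkktggkgtgtkkgtkk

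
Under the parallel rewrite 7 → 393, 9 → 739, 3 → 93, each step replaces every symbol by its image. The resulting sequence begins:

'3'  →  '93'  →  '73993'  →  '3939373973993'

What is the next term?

Rewriting the 13 symbols of 3939373973993 one by one yields 93 739 93 739 93 393 93 739 393 93 739 739 93; concatenated:

937399373993393937393939373973993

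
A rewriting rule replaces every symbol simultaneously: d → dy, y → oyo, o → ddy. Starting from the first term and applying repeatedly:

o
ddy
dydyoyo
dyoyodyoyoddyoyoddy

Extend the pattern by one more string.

dyoyoddyoyoddydyoyoddyoyoddydydyoyoddyoyoddydydyoyo

Applying the rule to each of the 19 symbols of dyoyodyoyoddyoyoddy gives the pieces dy oyo ddy oyo ddy dy oyo ddy oyo ddy dy dy oyo ddy oyo ddy dy dy oyo, which concatenate to the answer.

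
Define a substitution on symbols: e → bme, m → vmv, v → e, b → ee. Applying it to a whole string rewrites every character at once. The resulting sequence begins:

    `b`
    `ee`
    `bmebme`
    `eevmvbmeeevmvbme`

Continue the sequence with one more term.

bmebmeevmveeevmvbmebmebmeevmveeevmvbme

Replace each of the 16 characters of eevmvbmeeevmvbme in place — bme bme e vmv e ee vmv bme bme bme e vmv e ee vmv bme — and concatenate.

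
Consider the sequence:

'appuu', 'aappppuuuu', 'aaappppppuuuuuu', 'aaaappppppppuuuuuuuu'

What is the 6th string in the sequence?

aaaaaappppppppppppuuuuuuuuuuuu

Term n consists of n a's, followed by 2n p's, followed by 2n u's (n = 1, 2, …).
Setting n = 6 gives 6, 12, 12 characters in each block.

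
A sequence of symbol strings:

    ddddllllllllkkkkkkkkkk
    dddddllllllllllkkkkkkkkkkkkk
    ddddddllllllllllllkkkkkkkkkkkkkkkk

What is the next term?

Term n consists of n+1 d's, followed by 2n+2 l's, followed by 3n+1 k's, where the shown terms are n = 3, 4, 5.
Setting n = 6 gives 7, 14, 19 characters in each block.

dddddddllllllllllllllkkkkkkkkkkkkkkkkkkk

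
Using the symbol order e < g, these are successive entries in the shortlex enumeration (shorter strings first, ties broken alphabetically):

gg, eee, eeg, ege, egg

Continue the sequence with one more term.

Treat egg as a base-2 numeral over the given alphabet and add one, carrying through any trailing g's.

gee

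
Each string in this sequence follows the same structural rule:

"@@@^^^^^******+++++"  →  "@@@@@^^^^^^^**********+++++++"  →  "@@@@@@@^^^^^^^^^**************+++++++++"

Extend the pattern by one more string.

Term n consists of 2n+1 @'s, followed by 2n+3 ^'s, followed by 4n+2 *'s, followed by 2n+3 +'s (n = 1, 2, …).
At n = 4 the blocks have lengths 9, 11, 18, 11.

@@@@@@@@@^^^^^^^^^^^******************+++++++++++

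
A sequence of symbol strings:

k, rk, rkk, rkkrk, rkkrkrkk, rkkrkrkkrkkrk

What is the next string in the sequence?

rkkrkrkkrkkrkrkkrkrkk

From term 3 onward, concatenate the last term with the second-to-last: rk·k = rkk, rkk·rk = rkkrk, …
The next term joins rkkrkrkkrkkrk and rkkrkrkk.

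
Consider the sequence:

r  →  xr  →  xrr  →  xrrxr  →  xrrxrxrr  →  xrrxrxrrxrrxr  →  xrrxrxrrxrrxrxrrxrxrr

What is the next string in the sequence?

xrrxrxrrxrrxrxrrxrxrrxrrxrxrrxrrxr

From term 3 onward, concatenate the last term with the second-to-last: xr·r = xrr, xrr·xr = xrrxr, …
The next term joins xrrxrxrrxrrxrxrrxrxrr and xrrxrxrrxrrxr.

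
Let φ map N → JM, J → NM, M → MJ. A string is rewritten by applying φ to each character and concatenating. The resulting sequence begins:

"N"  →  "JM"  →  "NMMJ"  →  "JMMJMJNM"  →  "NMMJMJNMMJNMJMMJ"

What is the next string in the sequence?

Rewriting the 16 symbols of NMMJMJNMMJNMJMMJ one by one yields JM MJ MJ NM MJ NM JM MJ MJ NM JM MJ NM MJ MJ NM; concatenated:

JMMJMJNMMJNMJMMJMJNMJMMJNMMJMJNM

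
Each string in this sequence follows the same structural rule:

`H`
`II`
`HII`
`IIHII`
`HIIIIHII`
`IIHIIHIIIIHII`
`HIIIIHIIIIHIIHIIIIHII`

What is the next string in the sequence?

IIHIIHIIIIHIIHIIIIHIIIIHIIHIIIIHII

Each term (from the third on) is the two preceding terms concatenated in order: term 3 = H·II = HII.
So term 8 is IIHIIHIIIIHII·HIIIIHIIIIHIIHIIIIHII.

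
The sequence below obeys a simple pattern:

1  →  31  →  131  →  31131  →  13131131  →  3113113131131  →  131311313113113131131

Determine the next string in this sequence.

Each term (from the third on) is the two preceding terms concatenated in order: term 3 = 1·31 = 131.
Continuing: 3113113131131 · 131311313113113131131 gives term 8.

3113113131131131311313113113131131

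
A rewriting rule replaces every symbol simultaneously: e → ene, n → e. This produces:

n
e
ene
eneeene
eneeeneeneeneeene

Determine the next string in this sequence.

eneeeneeneeneeeneeneeeneeneeeneeneeneeene

Applying the rule to each of the 17 symbols of eneeeneeneeneeene gives the pieces ene e ene ene ene e ene ene e ene ene e ene ene ene e ene, which concatenate to the answer.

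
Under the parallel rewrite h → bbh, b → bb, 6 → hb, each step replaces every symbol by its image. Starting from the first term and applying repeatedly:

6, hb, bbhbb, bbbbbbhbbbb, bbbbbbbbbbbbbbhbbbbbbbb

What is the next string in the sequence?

Replace each of the 23 characters of bbbbbbbbbbbbbbhbbbbbbbb in place — bb bb bb bb bb bb bb bb bb bb bb bb bb bb bbh bb bb bb bb bb bb bb bb — and concatenate.

bbbbbbbbbbbbbbbbbbbbbbbbbbbbbbhbbbbbbbbbbbbbbbb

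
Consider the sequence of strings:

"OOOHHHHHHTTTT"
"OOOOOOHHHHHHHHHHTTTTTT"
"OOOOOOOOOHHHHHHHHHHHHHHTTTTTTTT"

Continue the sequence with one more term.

OOOOOOOOOOOOHHHHHHHHHHHHHHHHHHTTTTTTTTTT

Term n consists of 3n O's, followed by 4n+2 H's, followed by 2n+2 T's (n = 1, 2, …).
Setting n = 4 gives 12, 18, 10 characters in each block.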